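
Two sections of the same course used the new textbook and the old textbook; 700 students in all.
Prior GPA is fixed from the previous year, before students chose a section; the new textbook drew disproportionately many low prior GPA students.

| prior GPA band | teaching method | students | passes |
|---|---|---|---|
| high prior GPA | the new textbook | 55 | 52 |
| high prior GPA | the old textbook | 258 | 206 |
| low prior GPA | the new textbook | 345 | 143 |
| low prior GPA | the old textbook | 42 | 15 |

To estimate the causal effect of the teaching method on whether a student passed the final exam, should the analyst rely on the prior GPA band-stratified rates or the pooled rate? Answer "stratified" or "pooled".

stratified

Within every prior GPA band level the new textbook has the higher rate, yet pooled the old textbook does — Simpson's reversal.
Prior GPA band satisfies the back-door criterion: it is not a descendant of the teaching method, and it blocks the spurious path from teaching method to outcome. Adjusting for it (i.e., using the within-prior GPA band rates) gives the causal effect.
Within each level — high prior GPA: 94.5% vs 79.8%; low prior GPA: 41.4% vs 35.7% — the new textbook is higher every time.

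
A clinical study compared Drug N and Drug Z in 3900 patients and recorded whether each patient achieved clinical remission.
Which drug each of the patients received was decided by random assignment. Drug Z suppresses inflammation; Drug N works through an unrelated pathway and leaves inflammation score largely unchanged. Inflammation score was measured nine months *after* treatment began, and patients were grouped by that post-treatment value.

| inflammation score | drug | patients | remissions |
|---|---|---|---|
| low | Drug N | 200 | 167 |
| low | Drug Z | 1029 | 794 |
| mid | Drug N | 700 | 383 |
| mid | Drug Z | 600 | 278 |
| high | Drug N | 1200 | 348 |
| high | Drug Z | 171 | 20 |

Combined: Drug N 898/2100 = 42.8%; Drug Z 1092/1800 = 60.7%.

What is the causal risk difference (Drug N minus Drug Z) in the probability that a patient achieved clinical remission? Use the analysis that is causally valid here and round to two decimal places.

-0.18

Within every inflammation score level Drug N has the higher rate, yet pooled Drug Z does — Simpson's reversal.
The distribution of inflammation score is itself part of what the drug does — it is an intermediate outcome. Holding it fixed would remove that part of the effect; the total effect is the pooled difference.
The causal difference is the pooled difference: 0.428 − 0.607 = -0.179.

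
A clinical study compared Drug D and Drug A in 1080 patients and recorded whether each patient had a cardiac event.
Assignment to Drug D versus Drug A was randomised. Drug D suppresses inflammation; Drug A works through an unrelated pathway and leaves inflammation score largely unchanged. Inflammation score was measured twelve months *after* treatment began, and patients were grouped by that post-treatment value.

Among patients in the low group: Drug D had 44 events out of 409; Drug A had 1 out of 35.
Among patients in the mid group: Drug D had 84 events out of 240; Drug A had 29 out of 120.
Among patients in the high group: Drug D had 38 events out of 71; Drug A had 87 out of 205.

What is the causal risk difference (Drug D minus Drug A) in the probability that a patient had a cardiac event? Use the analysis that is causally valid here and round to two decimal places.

-0.09

The inflammation score-specific comparison favours Drug A throughout, but the pooled figures favour Drug D. The question is whether to condition on inflammation score.
Inflammation score here is a post-treatment variable shaped by the drug; conditioning on it would introduce bias rather than remove it. The overall comparison is the causal one.
The causal difference is the pooled difference: 0.231 − 0.325 = -0.094.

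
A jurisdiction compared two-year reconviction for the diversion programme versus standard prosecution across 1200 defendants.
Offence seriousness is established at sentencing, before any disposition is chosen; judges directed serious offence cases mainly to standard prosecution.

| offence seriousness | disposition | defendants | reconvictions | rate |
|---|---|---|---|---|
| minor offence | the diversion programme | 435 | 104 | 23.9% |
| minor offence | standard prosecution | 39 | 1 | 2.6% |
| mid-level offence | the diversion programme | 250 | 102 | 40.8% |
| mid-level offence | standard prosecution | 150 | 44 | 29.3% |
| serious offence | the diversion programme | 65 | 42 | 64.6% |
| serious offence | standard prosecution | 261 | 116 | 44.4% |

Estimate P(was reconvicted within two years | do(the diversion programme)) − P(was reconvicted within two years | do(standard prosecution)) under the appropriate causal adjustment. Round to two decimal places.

+0.18

The offence seriousness-specific comparison favours standard prosecution throughout, but the pooled figures favour the diversion programme. The question is whether to condition on offence seriousness.
Here offence seriousness is a common cause — it drives both which disposition a case falls under and the outcome. The crude comparison mixes populations; the stratum-specific rates are the causally relevant ones.
Adjusting over the population distribution of offence seriousness: 0.395·(0.239−0.026) + 0.333·(0.408−0.293) + 0.272·(0.646−0.444) = +0.177.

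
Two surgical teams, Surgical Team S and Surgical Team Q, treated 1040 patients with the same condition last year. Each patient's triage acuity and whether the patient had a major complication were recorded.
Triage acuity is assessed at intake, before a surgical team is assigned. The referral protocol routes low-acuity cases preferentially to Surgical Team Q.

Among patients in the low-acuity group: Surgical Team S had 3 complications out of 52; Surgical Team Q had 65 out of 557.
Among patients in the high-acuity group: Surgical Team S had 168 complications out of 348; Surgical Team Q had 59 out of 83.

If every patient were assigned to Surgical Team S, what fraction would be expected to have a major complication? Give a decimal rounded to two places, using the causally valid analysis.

Triage acuity satisfies the back-door criterion: it is not a descendant of the surgical team, and it blocks the spurious path from surgical team to outcome. Adjusting for it (i.e., using the within-triage acuity rates) gives the causal effect.
Standardising Surgical Team S to the population triage acuity mix: 0.586·3/52 + 0.414·168/348 = 0.234.

0.23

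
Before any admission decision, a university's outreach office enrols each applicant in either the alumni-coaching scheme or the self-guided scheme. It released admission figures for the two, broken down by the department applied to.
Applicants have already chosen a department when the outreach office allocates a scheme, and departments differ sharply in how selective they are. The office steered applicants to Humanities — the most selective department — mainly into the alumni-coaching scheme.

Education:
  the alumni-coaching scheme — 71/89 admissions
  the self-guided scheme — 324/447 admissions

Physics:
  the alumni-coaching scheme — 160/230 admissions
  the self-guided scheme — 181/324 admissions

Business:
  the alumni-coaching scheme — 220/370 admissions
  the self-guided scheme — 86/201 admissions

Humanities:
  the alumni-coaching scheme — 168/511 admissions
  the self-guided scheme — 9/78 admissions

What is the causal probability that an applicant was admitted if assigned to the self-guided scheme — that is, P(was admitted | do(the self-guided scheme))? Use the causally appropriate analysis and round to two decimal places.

Within every department level the alumni-coaching scheme has the higher rate, yet pooled the self-guided scheme does — Simpson's reversal.
Department differs across outreach schemes for reasons unrelated to any effect of the outreach scheme itself, and it separately predicts the outcome — a classic confounder. We must compare within department levels.
Standardising the self-guided scheme to the population department mix: 0.238·324/447 + 0.246·181/324 + 0.254·86/201 + 0.262·9/78 = 0.449.

0.45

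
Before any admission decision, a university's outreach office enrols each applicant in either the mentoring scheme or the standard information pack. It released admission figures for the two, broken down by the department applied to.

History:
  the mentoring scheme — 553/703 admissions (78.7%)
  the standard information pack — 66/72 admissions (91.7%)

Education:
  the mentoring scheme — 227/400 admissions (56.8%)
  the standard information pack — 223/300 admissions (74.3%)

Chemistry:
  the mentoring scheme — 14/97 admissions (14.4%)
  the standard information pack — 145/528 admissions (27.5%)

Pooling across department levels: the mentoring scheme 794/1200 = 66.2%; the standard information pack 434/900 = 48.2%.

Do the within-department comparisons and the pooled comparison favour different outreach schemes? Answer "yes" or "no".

Within each department level (History 78.7% vs 91.7%; Education 56.8% vs 74.3%; Chemistry 14.4% vs 27.5%), the standard information pack has the higher rate every time. Pooled: 66.2% vs 48.2% — the mentoring scheme has the higher rate overall. The two comparisons disagree.

yes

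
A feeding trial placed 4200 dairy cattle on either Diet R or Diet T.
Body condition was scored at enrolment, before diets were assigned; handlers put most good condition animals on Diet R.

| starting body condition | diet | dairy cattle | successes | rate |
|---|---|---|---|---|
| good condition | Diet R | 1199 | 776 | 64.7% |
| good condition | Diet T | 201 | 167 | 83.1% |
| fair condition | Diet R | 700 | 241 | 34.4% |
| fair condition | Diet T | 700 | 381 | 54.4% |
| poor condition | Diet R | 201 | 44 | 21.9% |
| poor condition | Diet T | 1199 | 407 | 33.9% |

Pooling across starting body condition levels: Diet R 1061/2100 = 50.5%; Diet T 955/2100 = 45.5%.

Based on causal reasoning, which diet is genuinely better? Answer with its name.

Diet T

Since starting body condition is a pre-existing factor (not a product of the diet) and it affects the outcome on its own, it is a confounder. The stratified rates, not the pooled rate, identify the causal effect.
Within each level — good condition: 64.7% vs 83.1%; fair condition: 34.4% vs 54.4%; poor condition: 21.9% vs 33.9% — Diet T is higher every time.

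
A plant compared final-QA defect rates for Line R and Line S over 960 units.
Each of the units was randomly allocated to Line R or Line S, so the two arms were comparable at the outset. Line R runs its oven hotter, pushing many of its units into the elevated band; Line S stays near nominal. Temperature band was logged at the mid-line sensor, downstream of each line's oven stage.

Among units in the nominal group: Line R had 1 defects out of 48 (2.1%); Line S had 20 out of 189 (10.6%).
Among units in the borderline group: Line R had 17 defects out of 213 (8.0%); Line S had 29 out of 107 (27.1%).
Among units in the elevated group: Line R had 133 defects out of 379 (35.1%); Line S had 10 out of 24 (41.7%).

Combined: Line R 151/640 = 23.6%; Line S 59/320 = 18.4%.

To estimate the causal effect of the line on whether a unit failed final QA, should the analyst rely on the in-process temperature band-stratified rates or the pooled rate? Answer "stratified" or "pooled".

The stratified and pooled comparisons disagree (Line R wins within each in-process temperature band; Line S wins overall), so the answer turns on the causal role of in-process temperature band.
In-process temperature band is downstream of the line. One should not condition on a consequence of treatment, so the overall rates are the right comparison.
Pooled: Line R 23.6% vs Line S 18.4%; Line S is lower overall.

pooled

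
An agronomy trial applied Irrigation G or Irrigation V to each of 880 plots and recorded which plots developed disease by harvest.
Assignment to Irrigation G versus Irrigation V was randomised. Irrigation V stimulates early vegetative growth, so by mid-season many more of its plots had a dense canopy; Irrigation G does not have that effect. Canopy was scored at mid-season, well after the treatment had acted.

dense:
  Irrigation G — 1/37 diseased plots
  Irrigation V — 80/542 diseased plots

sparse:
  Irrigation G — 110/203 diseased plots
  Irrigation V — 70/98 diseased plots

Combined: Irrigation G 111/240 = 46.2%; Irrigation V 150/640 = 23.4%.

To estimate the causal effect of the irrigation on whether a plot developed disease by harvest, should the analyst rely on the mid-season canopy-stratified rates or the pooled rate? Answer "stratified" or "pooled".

pooled

The mid-season canopy-specific comparison favours Irrigation G throughout, but the pooled figures favour Irrigation V. The question is whether to condition on mid-season canopy.
Stratifying would compare irrigations among plots the irrigations themselves sorted into mid-season canopy groups — a form of selection on an intermediate. The unconditioned pooled rates give the total causal effect.
Pooled: Irrigation G 46.2% vs Irrigation V 23.4%; Irrigation V is lower overall.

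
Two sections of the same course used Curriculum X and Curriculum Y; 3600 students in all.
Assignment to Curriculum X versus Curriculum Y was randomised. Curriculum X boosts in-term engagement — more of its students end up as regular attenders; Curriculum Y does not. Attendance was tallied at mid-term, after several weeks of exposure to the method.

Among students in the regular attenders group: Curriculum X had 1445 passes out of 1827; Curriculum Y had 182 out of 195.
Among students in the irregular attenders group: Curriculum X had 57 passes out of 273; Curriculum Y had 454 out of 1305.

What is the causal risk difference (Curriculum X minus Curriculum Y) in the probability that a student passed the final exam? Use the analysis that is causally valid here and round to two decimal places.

Curriculum Y is higher inside every mid-term attendance stratum but Curriculum X is higher in aggregate. Whether to stratify depends on how mid-term attendance relates to the teaching method.
Mid-term attendance lies on the pathway teaching method → mid-term attendance → outcome, so adjusting for it blocks the indirect effect. For the total causal effect of teaching method, use the unadjusted pooled rates.
The causal difference is the pooled difference: 0.715 − 0.424 = +0.291.

+0.29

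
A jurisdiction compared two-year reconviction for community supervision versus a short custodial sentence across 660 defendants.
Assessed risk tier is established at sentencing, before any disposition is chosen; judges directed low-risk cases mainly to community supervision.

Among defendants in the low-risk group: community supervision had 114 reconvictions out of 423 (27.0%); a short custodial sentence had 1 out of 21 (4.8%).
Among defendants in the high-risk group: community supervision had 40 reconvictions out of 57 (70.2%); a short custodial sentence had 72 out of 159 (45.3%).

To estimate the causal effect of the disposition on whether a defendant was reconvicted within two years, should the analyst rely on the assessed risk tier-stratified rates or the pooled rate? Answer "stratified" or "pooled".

Assessed risk tier satisfies the back-door criterion: it is not a descendant of the disposition, and it blocks the spurious path from disposition to outcome. Adjusting for it (i.e., using the within-assessed risk tier rates) gives the causal effect.
Within each level — low-risk: 27.0% vs 4.8%; high-risk: 70.2% vs 45.3% — a short custodial sentence is lower every time.

stratified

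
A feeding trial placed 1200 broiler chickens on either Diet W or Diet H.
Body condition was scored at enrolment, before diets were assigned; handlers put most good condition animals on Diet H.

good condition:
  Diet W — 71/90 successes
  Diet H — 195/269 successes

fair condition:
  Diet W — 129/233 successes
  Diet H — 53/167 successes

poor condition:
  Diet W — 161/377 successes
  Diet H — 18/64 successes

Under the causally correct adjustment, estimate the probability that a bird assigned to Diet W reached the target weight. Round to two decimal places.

The starting body condition-specific comparison favours Diet W throughout, but the pooled figures favour Diet H. The question is whether to condition on starting body condition.
Starting body condition satisfies the back-door criterion: it is not a descendant of the diet, and it blocks the spurious path from diet to outcome. Adjusting for it (i.e., using the within-starting body condition rates) gives the causal effect.
Standardising Diet W to the population starting body condition mix: 0.299·71/90 + 0.333·129/233 + 0.367·161/377 = 0.578.

0.58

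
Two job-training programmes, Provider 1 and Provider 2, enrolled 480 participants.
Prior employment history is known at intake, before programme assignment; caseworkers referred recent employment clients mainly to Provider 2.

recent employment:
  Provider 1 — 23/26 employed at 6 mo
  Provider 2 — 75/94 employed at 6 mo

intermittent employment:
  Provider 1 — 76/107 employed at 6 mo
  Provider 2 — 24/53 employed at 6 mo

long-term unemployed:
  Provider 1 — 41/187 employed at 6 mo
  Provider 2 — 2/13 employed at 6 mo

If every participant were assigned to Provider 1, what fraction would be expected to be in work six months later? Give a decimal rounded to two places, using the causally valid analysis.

0.55

The stratified and pooled comparisons disagree (Provider 1 wins within each prior employment history; Provider 2 wins overall), so the answer turns on the causal role of prior employment history.
The imbalance in prior employment history arose from how participants were allocated, not from anything the programme did; and prior employment history independently affects the outcome. The pooled gap is confounded — condition on prior employment history.
Standardising Provider 1 to the population prior employment history mix: 0.250·23/26 + 0.333·76/107 + 0.417·41/187 = 0.549.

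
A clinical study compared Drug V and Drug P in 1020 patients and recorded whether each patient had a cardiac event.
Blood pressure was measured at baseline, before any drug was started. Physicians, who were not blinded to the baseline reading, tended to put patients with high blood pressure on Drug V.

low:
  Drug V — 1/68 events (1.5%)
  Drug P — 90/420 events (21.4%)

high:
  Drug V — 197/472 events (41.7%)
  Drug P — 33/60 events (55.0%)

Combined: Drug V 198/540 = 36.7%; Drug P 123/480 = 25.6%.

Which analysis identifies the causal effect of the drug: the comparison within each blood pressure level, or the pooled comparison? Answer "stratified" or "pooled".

Drug V is lower inside every blood pressure stratum but Drug P is lower in aggregate. Whether to stratify depends on how blood pressure relates to the drug.
Blood pressure satisfies the back-door criterion: it is not a descendant of the drug, and it blocks the spurious path from drug to outcome. Adjusting for it (i.e., using the within-blood pressure rates) gives the causal effect.
Within each level — low: 1.5% vs 21.4%; high: 41.7% vs 55.0% — Drug V is lower every time.

stratified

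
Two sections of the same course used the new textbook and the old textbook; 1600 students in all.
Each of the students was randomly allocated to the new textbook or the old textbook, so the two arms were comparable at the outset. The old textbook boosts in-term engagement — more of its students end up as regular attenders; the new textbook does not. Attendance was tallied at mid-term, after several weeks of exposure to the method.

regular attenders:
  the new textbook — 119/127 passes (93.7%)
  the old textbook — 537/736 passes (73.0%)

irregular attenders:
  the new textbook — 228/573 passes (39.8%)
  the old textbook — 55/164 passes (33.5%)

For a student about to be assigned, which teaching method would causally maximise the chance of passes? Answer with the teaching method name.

Stratifying would compare teaching methods among students the teaching methods themselves sorted into mid-term attendance groups — a form of selection on an intermediate. The unconditioned pooled rates give the total causal effect.
Pooled: the new textbook 49.6% vs the old textbook 65.8%; the old textbook is higher overall.

the old textbook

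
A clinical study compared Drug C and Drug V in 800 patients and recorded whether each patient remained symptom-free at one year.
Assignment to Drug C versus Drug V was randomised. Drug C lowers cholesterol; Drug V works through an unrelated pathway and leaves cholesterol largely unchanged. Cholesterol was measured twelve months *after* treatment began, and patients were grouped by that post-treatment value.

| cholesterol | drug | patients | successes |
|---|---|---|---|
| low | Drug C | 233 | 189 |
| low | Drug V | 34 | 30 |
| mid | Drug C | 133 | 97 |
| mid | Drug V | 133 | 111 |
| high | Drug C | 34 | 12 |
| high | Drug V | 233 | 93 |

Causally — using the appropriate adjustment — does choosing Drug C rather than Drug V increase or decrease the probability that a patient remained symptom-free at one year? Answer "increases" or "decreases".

increases

Within every cholesterol level Drug V has the higher rate, yet pooled Drug C does — Simpson's reversal.
Stratifying would compare drugs among patients the drugs themselves sorted into cholesterol groups — a form of selection on an intermediate. The unconditioned pooled rates give the total causal effect.
Pooled: Drug C 74.5% vs Drug V 58.5%; Drug C is higher overall.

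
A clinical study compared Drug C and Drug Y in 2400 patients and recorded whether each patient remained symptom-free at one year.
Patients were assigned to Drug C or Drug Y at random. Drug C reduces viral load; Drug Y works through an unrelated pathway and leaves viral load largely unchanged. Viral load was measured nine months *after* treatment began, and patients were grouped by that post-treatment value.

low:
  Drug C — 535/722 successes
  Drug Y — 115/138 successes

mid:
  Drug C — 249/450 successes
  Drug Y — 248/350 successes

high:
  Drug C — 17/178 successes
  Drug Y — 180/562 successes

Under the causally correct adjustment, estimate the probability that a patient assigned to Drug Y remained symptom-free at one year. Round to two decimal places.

0.52

Within every viral load level Drug Y has the higher rate, yet pooled Drug C does — Simpson's reversal.
Viral load lies on the pathway drug → viral load → outcome, so adjusting for it blocks the indirect effect. For the total causal effect of drug, use the unadjusted pooled rates.
So P(outcome | do(Drug Y)) is just the pooled rate for Drug Y: 543/1050 = 0.517.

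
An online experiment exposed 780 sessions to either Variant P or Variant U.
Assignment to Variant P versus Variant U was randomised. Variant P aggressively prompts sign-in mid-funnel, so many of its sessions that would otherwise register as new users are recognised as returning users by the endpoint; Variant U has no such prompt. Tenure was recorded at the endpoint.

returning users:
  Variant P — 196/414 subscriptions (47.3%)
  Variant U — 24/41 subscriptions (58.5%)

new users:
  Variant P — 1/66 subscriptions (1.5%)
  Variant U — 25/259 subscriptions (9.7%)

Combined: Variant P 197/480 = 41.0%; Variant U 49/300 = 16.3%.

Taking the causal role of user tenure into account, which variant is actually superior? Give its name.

Variant P

User tenure is recorded after the variant and is itself shifted by it — it sits on the causal path from variant to outcome. Conditioning on a mediator would strip out part of the effect we want; the pooled comparison gives the total causal effect.
Pooled: Variant P 41.0% vs Variant U 16.3%; Variant P is higher overall.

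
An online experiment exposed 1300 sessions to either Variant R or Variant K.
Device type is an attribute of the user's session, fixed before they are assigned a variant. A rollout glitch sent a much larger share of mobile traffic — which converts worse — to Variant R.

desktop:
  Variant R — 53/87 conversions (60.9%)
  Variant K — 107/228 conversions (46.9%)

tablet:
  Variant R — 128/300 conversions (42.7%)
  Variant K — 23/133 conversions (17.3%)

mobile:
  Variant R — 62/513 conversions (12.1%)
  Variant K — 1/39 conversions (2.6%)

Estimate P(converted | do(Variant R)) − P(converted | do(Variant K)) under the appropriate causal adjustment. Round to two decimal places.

+0.16

Device type satisfies the back-door criterion: it is not a descendant of the variant, and it blocks the spurious path from variant to outcome. Adjusting for it (i.e., using the within-device type rates) gives the causal effect.
Adjusting over the population distribution of device type: 0.242·(0.609−0.469) + 0.333·(0.427−0.173) + 0.425·(0.121−0.026) = +0.159.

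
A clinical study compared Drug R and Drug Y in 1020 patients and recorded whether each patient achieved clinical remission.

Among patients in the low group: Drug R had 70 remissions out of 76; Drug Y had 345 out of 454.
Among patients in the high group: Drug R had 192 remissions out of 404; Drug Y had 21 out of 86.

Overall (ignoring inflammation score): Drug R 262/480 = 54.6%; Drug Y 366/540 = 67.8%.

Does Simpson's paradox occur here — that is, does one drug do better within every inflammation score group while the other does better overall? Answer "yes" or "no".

Within each inflammation score level (low 92.1% vs 76.0%; high 47.5% vs 24.4%), Drug R has the higher rate every time. Pooled: 54.6% vs 67.8% — Drug Y has the higher rate overall. The two comparisons disagree.

yes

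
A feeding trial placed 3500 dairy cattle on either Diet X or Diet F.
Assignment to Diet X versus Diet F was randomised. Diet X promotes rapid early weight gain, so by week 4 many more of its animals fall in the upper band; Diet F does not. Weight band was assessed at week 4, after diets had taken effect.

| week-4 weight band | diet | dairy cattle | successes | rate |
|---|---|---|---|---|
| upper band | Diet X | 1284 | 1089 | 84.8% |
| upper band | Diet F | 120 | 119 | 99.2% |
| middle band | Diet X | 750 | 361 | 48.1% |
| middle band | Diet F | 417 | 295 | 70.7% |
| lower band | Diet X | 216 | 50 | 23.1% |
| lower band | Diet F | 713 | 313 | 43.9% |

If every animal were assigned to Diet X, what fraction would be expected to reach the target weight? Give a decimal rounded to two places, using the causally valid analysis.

0.67

Week-4 weight band is recorded after the diet and is itself shifted by it — it sits on the causal path from diet to outcome. Conditioning on a mediator would strip out part of the effect we want; the pooled comparison gives the total causal effect.
So P(outcome | do(Diet X)) is just the pooled rate for Diet X: 1500/2250 = 0.667.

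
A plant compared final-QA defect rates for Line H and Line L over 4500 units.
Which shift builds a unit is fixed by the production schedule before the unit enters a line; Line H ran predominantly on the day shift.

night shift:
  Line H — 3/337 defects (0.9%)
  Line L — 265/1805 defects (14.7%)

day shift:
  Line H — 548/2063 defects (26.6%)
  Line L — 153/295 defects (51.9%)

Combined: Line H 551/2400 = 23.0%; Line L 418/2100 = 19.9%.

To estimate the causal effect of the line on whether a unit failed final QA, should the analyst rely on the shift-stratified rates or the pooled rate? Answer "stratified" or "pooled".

stratified

Here shift is a common cause — it drives both which line a case falls under and the outcome. The crude comparison mixes populations; the stratum-specific rates are the causally relevant ones.
Within each level — night shift: 0.9% vs 14.7%; day shift: 26.6% vs 51.9% — Line H is lower every time.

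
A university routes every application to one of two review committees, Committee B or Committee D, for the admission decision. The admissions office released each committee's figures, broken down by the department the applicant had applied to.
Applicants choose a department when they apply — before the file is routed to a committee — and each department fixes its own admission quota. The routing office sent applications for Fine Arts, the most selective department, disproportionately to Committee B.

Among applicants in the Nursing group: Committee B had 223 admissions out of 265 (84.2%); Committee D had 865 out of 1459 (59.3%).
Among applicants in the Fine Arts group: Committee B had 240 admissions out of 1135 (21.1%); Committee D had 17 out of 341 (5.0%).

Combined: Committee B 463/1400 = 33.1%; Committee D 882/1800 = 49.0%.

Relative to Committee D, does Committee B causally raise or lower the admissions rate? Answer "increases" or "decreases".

increases

The department-specific comparison favours Committee B throughout, but the pooled figures favour Committee D. The question is whether to condition on department.
Department differs across review committees for reasons unrelated to any effect of the review committee itself, and it separately predicts the outcome — a classic confounder. We must compare within department levels.
Within each level — Nursing: 84.2% vs 59.3%; Fine Arts: 21.1% vs 5.0% — Committee B is higher every time.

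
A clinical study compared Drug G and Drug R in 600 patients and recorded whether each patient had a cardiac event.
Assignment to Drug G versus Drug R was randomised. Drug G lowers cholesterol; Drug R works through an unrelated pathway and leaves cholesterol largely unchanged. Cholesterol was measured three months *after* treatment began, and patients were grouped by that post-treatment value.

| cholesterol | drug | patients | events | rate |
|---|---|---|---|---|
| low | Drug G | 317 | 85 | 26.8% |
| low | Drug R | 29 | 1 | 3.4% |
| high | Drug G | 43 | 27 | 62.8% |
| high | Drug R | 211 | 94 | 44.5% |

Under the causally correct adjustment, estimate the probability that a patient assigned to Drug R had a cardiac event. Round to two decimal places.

Cholesterol here is a post-treatment variable shaped by the drug; conditioning on it would introduce bias rather than remove it. The overall comparison is the causal one.
So P(outcome | do(Drug R)) is just the pooled rate for Drug R: 95/240 = 0.396.

0.40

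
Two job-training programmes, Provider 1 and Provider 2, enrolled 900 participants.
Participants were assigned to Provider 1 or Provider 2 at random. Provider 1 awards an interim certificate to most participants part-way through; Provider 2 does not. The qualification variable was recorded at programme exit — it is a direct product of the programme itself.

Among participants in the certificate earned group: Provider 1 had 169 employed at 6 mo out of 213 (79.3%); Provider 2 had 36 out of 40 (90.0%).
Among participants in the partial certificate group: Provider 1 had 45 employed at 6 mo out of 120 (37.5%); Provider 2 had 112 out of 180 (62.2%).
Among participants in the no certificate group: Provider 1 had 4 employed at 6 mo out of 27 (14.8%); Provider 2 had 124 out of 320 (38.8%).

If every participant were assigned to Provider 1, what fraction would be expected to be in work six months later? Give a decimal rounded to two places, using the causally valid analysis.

0.61

Qualification attained during the programme is recorded after the programme and is itself shifted by it — it sits on the causal path from programme to outcome. Conditioning on a mediator would strip out part of the effect we want; the pooled comparison gives the total causal effect.
So P(outcome | do(Provider 1)) is just the pooled rate for Provider 1: 218/360 = 0.606.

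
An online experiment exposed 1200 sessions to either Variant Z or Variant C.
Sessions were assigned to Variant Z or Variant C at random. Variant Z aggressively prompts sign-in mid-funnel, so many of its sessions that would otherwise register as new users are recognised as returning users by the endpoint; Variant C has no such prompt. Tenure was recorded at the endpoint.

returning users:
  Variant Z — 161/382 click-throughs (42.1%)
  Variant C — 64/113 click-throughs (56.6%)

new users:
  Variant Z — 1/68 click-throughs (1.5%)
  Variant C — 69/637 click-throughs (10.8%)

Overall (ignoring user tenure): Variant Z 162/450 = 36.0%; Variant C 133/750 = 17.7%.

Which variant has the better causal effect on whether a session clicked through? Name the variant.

The stratified and pooled comparisons disagree (Variant C wins within each user tenure; Variant Z wins overall), so the answer turns on the causal role of user tenure.
The distribution of user tenure is itself part of what the variant does — it is an intermediate outcome. Holding it fixed would remove that part of the effect; the total effect is the pooled difference.
Pooled: Variant Z 36.0% vs Variant C 17.7%; Variant Z is higher overall.

Variant Z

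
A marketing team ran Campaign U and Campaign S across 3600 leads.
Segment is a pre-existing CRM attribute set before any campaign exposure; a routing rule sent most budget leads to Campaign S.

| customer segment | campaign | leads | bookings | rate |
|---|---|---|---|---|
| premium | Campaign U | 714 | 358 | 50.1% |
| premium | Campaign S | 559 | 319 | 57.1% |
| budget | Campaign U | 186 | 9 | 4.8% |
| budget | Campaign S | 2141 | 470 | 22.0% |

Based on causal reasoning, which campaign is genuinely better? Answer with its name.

The imbalance in customer segment arose from how leads were allocated, not from anything the campaign did; and customer segment independently affects the outcome. The pooled gap is confounded — condition on customer segment.
Within each level — premium: 50.1% vs 57.1%; budget: 4.8% vs 22.0% — Campaign S is higher every time.

Campaign S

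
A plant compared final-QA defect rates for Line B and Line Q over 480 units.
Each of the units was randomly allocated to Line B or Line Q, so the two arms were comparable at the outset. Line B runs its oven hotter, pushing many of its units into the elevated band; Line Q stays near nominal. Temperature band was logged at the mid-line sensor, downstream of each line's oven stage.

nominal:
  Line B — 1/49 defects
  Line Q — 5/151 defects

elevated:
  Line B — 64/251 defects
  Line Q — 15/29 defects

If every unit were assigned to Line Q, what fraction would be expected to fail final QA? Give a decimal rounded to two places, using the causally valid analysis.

In-process temperature band here is a post-treatment variable shaped by the line; conditioning on it would introduce bias rather than remove it. The overall comparison is the causal one.
So P(outcome | do(Line Q)) is just the pooled rate for Line Q: 20/180 = 0.111.

0.11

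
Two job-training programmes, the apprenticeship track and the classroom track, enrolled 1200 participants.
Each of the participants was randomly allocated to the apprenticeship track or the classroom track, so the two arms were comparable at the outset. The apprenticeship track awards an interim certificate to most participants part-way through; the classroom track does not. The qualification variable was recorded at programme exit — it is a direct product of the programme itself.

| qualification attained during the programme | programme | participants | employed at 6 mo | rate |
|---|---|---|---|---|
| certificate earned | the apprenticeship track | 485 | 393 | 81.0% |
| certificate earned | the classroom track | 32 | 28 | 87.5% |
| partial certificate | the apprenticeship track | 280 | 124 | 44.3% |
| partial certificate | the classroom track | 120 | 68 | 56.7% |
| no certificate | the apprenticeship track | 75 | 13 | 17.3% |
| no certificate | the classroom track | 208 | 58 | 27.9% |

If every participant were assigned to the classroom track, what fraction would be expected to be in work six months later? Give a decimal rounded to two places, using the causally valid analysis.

The stratified and pooled comparisons disagree (the classroom track wins within each qualification attained during the programme; the apprenticeship track wins overall), so the answer turns on the causal role of qualification attained during the programme.
Qualification attained during the programme is downstream of the programme. One should not condition on a consequence of treatment, so the overall rates are the right comparison.
So P(outcome | do(the classroom track)) is just the pooled rate for the classroom track: 154/360 = 0.428.

0.43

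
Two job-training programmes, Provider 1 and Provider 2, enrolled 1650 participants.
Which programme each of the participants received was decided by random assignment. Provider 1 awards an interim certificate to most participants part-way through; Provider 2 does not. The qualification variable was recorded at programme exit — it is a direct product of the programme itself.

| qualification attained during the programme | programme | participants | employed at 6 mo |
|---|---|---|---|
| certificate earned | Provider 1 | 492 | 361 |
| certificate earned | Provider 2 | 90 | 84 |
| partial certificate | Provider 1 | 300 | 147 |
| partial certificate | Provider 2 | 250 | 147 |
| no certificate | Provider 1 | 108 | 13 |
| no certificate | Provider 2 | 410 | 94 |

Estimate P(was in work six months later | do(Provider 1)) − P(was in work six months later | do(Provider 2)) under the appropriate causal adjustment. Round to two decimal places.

Because the programme influences qualification attained during the programme, qualification attained during the programme is a post-treatment mediator, not a confounder. Stratifying on it would bias the estimate; the causal effect is the crude pooled difference.
The causal difference is the pooled difference: 0.579 − 0.433 = +0.146.

+0.15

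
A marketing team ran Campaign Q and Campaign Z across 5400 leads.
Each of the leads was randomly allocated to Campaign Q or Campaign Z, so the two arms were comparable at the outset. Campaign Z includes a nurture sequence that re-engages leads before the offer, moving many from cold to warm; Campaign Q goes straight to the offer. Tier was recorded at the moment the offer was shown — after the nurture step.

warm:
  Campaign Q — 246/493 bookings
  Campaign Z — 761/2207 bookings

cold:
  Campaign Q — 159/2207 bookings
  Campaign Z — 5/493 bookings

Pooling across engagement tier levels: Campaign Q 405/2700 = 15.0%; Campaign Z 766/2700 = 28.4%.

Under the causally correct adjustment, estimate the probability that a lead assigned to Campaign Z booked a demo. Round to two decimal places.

Within every engagement tier level Campaign Q has the higher rate, yet pooled Campaign Z does — Simpson's reversal.
Because the campaign influences engagement tier, engagement tier is a post-treatment mediator, not a confounder. Stratifying on it would bias the estimate; the causal effect is the crude pooled difference.
So P(outcome | do(Campaign Z)) is just the pooled rate for Campaign Z: 766/2700 = 0.284.

0.28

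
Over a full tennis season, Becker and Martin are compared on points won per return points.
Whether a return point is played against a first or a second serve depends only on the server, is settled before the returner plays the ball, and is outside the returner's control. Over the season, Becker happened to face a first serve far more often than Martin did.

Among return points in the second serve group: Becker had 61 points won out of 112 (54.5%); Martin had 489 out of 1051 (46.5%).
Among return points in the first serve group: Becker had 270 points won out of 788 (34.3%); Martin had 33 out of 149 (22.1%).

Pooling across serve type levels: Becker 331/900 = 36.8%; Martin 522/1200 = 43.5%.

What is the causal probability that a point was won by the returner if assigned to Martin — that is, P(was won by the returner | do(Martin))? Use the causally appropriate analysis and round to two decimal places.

0.36

Within every serve type level Becker has the higher rate, yet pooled Martin does — Simpson's reversal.
Serve type satisfies the back-door criterion: it is not a descendant of the player, and it blocks the spurious path from player to outcome. Adjusting for it (i.e., using the within-serve type rates) gives the causal effect.
Standardising Martin to the population serve type mix: 0.554·489/1051 + 0.446·33/149 = 0.356.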